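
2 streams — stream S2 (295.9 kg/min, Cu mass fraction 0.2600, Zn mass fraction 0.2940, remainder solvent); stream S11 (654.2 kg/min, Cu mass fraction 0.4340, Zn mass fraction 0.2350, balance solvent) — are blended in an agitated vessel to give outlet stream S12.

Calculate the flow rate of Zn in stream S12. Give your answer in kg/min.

Zn out = Zn in = 295.9×0.294 + 654.2×0.235 = 240.73 kg/min.

240.7 kg/min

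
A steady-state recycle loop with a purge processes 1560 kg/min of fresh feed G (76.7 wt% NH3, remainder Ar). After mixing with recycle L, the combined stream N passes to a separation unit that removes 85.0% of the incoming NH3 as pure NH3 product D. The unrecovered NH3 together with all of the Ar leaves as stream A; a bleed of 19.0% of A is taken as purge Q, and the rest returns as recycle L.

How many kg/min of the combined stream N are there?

3275 kg/min

Ar enters only via G and leaves only via the purge: 1560×0.233 = 0.190×(Ar in A), and the separation unit passes all Ar, so Ar in N = Ar in A = 1913.1 kg/min.
NH3 in N: m_A = 1560×0.767 + (1−0.190)·(1−0.850)·m_A, so m_A = 1196.5/0.8785 = 1362 kg/min.
N = 1362 + 1913.1 = 3275.1 kg/min.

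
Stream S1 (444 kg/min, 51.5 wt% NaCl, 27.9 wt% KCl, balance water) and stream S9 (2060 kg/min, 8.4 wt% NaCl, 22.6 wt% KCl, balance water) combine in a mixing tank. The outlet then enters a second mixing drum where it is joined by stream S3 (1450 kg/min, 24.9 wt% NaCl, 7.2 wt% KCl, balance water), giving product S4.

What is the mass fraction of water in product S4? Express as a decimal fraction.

Overall, product flow = 3954 kg/min.
water in = 444×0.206 + 2060×0.690 + 1450×0.679 = 2497.4 kg/min.
water fraction in S4 = 0.6316.

0.6316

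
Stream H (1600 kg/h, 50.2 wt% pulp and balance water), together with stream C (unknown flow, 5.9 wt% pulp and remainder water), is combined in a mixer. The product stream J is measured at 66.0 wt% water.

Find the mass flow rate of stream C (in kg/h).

922.4 kg/h

Let C be the unknown flow. Total out = 1600 + C.
water balance: 796.8 + 0.941·C = 0.660·(1600 + C)
(0.941 − 0.660)·C = 0.660×1600 − 796.8 = 259.2
C = 259.2 / 0.281 = 922.42 kg/h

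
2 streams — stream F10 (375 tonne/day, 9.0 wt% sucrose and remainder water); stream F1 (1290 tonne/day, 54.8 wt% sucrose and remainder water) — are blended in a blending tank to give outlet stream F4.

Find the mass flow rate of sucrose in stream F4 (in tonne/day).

740.7 tonne/day

sucrose out = sucrose in = 375×0.090 + 1290×0.548 = 740.67 tonne/day.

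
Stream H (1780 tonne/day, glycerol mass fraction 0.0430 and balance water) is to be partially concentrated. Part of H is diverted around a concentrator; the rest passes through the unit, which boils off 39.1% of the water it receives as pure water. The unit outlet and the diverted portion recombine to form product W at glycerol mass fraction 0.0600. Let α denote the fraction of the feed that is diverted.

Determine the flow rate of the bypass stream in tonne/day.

432.2 tonne/day

All 1780×0.043 = 76.54 tonne/day of glycerol reaches W, so W = 76.54/0.060 = 1275.7 tonne/day and vapour = 504.33 tonne/day.
The evaporator receives (1−α)·1780 of feed at 0.957 water and removes 0.391 of that water:
0.391×0.957×(1−α)×1780 = 504.33
(1−α) = 504.33/666.05 = 0.7572;  α = 0.2428.
Bypass flow = 0.2428×1780 = 432.19 tonne/day.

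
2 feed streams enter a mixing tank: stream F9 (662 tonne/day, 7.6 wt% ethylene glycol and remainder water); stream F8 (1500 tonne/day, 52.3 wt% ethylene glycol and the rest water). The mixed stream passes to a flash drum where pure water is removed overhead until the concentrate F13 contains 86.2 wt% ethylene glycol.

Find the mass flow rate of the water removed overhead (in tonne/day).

ethylene glycol entering = 662×0.076 + 1500×0.523 = 834.81 tonne/day.
All ethylene glycol reports to F13, so F13 = 834.81/0.862 = 968.46 tonne/day.
Total feed = 2162 tonne/day; overhead = 2162 − 968.46 = 1193.5 tonne/day.

1194 tonne/day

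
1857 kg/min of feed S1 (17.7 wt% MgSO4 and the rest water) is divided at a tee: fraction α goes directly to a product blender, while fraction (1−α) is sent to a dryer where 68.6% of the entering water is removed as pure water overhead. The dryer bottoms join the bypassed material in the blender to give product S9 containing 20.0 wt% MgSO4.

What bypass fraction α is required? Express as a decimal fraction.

All 1857×0.177 = 328.69 kg/min of MgSO4 reaches S9, so S9 = 328.69/0.200 = 1643.4 kg/min and vapour = 213.56 kg/min.
The evaporator receives (1−α)·1857 of feed at 0.823 water and removes 0.686 of that water:
0.686×0.823×(1−α)×1857 = 213.56
(1−α) = 213.56/1048.4 = 0.2037;  α = 0.7963.

0.796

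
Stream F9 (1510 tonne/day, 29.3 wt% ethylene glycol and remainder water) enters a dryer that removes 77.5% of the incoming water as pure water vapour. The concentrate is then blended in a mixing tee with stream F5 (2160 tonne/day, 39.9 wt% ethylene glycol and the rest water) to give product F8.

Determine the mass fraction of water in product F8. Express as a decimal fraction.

0.5412

Vapour removed = 0.775×0.707×1510 = 827.37 tonne/day; concentrate = 682.63 tonne/day.
water reaching the mixer = 240.2 (from concentrate) + 2160×0.601 = 1538.4 tonne/day.
Product flow = 682.63 + 2160 = 2842.6 tonne/day; water fraction = 0.5412.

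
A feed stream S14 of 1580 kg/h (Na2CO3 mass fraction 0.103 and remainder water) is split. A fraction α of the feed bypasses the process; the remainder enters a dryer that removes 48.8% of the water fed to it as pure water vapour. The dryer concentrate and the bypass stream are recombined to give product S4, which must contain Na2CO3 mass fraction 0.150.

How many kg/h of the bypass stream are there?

All 1580×0.103 = 162.74 kg/h of Na2CO3 reaches S4, so S4 = 162.74/0.150 = 1084.9 kg/h and vapour = 495.07 kg/h.
The evaporator receives (1−α)·1580 of feed at 0.897 water and removes 0.488 of that water:
0.488×0.897×(1−α)×1580 = 495.07
(1−α) = 495.07/691.62 = 0.7158;  α = 0.2842.
Bypass flow = 0.2842×1580 = 449.03 kg/h.

449 kg/h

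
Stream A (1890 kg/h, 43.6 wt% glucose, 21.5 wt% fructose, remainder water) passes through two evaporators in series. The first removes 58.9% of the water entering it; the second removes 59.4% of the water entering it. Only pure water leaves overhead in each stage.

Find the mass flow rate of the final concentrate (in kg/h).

water in feed = 1890×0.349 = 659.61 kg/h.
After stage 1: water left = (1−0.589)×659.61 = 271.1; stream total = 1501.5 kg/h.
After stage 2: water left = (1−0.594)×271.1 = 110.07; final concentrate = 1340.5 kg/h.

1340 kg/h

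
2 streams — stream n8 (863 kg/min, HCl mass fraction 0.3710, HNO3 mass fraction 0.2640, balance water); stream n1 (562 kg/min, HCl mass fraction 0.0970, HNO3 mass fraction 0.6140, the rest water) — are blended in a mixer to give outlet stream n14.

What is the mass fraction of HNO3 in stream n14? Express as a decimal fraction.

Total flow out = 863 + 562 = 1425 kg/min.
HNO3 in = 863×0.264 + 562×0.614 = 572.9 kg/min.
HNO3 mass fraction in n14 = 572.9/1425 = 0.4020.

0.4020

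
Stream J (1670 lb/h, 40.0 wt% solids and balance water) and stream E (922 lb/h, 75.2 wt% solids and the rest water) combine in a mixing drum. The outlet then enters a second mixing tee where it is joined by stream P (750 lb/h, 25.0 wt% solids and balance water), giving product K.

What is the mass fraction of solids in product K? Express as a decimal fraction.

0.463

Overall, product flow = 3342 lb/h.
solids in = 1670×0.400 + 922×0.752 + 750×0.250 = 1548.8 lb/h.
solids fraction in K = 0.463.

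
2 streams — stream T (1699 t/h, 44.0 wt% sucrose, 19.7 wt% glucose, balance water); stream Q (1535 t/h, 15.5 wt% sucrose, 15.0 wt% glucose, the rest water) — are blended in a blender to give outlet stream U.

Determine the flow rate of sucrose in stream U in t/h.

sucrose out = sucrose in = 1699×0.440 + 1535×0.155 = 985.49 t/h.

985.5 t/h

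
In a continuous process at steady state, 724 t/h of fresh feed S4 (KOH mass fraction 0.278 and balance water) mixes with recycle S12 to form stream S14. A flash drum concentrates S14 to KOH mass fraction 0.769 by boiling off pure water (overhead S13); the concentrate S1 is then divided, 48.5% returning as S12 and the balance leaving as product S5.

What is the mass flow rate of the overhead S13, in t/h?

462.3 t/h

Overall KOH balance (none leaves overhead): KOH in fresh feed = KOH in product, i.e. 724×0.278 = (1−0.485)·S1·0.769.
S1 = 201.27/(0.769×0.515) = 508.22 t/h.
Recycle S12 = 0.485×508.22 = 246.49 t/h.
Combined feed S14 = 724 + 246.49 = 970.49 t/h.
Overhead S13 = S14 − S1 = 970.49 − 508.22 = 462.27 t/h.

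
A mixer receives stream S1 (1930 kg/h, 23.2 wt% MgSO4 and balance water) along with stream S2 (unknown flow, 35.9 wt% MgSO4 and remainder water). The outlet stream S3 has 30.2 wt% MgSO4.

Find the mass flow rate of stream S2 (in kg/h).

Let S2 be the unknown flow. Total out = 1930 + S2.
MgSO4 balance: 447.76 + 0.359·S2 = 0.302·(1930 + S2)
(0.359 − 0.302)·S2 = 0.302×1930 − 447.76 = 135.1
S2 = 135.1 / 0.057 = 2370.2 kg/h

2370 kg/h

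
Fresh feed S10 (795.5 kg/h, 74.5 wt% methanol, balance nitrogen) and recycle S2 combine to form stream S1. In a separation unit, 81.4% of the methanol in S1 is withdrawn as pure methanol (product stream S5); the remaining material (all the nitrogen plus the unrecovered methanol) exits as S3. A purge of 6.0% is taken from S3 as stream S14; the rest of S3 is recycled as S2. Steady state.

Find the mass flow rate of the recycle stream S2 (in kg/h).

nitrogen enters only via S10 and leaves only via the purge: 795.5×0.255 = 0.060×(nitrogen in S3), and the separation unit passes all nitrogen, so nitrogen in S1 = nitrogen in S3 = 3380.9 kg/h.
methanol in S1: m_A = 795.5×0.745 + (1−0.060)·(1−0.814)·m_A, so m_A = 592.65/0.8252 = 718.22 kg/h.
S3 = (1−0.814)×718.22 + 3380.9 = 3514.5 kg/h.
Recycle S2 = (1−0.060)×3514.5 = 3303.6 kg/h.

3304 kg/h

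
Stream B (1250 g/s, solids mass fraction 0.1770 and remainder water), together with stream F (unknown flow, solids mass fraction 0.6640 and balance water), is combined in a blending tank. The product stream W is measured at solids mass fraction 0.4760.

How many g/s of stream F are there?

Let F be the unknown flow. Total out = 1250 + F.
solids balance: 221.25 + 0.664·F = 0.476·(1250 + F)
(0.664 − 0.476)·F = 0.476×1250 − 221.25 = 373.75
F = 373.75 / 0.188 = 1988 g/s

1988 g/s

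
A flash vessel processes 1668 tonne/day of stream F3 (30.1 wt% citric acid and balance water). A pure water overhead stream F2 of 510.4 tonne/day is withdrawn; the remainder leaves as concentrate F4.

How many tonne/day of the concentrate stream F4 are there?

Concentrate = 1668 − 510.4 = 1157.6 tonne/day.

1158 tonne/day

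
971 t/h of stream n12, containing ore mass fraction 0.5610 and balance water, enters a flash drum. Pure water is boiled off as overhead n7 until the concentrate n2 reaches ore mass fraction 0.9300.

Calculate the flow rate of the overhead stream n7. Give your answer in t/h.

385.3 t/h

ore is conserved: 971×0.561 = 544.73 t/h all reports to the concentrate.
Concentrate = 544.73/(target fraction) = 585.73 t/h.
Overhead = 971 − 585.73 = 385.27 t/h.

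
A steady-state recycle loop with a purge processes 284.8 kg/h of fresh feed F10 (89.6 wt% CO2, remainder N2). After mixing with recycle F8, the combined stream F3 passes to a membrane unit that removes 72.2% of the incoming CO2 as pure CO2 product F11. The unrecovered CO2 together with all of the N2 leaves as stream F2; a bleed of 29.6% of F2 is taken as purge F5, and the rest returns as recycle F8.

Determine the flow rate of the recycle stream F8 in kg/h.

N2 enters only via F10 and leaves only via the purge: 284.8×0.104 = 0.296×(N2 in F2), and the membrane unit passes all N2, so N2 in F3 = N2 in F2 = 100.06 kg/h.
CO2 in F3: m_A = 284.8×0.896 + (1−0.296)·(1−0.722)·m_A, so m_A = 255.18/0.8043 = 317.28 kg/h.
F2 = (1−0.722)×317.28 + 100.06 = 188.27 kg/h.
Recycle F8 = (1−0.296)×188.27 = 132.54 kg/h.

132.5 kg/h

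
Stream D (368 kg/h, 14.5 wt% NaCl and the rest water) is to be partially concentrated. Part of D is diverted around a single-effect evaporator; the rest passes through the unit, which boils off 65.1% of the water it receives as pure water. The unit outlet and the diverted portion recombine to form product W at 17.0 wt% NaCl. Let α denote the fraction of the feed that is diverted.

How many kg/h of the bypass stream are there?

All 368×0.145 = 53.36 kg/h of NaCl reaches W, so W = 53.36/0.170 = 313.88 kg/h and vapour = 54.118 kg/h.
The evaporator receives (1−α)·368 of feed at 0.855 water and removes 0.651 of that water:
0.651×0.855×(1−α)×368 = 54.118
(1−α) = 54.118/204.83 = 0.2642;  α = 0.7358.
Bypass flow = 0.7358×368 = 270.77 kg/h.

270.8 kg/h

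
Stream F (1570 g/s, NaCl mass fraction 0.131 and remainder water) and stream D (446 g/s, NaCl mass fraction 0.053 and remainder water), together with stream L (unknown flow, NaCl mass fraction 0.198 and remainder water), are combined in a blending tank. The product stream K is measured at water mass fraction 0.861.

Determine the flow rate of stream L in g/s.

863 g/s

Let L be the unknown flow. Total out = 2016 + L.
water balance: 1786.7 + 0.802·L = 0.861·(2016 + L)
(0.802 − 0.861)·L = 0.861×2016 − 1786.7 = -50.916
L = -50.916 / -0.059 = 862.98 g/s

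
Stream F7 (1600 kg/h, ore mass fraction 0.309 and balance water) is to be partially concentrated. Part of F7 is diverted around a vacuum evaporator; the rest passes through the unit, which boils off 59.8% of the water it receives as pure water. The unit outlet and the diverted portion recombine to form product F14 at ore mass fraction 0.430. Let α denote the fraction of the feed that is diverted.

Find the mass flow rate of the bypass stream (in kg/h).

510.4 kg/h

All 1600×0.309 = 494.4 kg/h of ore reaches F14, so F14 = 494.4/0.430 = 1149.8 kg/h and vapour = 450.23 kg/h.
The evaporator receives (1−α)·1600 of feed at 0.691 water and removes 0.598 of that water:
0.598×0.691×(1−α)×1600 = 450.23
(1−α) = 450.23/661.15 = 0.6810;  α = 0.3190.
Bypass flow = 0.3190×1600 = 510.42 kg/h.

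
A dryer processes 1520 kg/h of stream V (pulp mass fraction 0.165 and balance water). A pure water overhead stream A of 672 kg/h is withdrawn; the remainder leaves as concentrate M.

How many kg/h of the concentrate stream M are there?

848 kg/h

Concentrate = 1520 − 672 = 848 kg/h.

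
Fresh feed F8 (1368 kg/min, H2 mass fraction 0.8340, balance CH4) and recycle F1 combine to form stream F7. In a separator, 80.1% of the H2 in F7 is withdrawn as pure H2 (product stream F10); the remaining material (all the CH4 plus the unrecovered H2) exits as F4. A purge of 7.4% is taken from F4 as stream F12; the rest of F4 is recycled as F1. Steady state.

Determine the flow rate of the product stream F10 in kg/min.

1120 kg/min

H2 in F7: m_A = 1368×0.834 + (1−0.074)·(1−0.801)·m_A, so m_A = 1140.9/0.8157 = 1398.6 kg/min.
Product F10 = 0.801×1398.6 = 1120.3 kg/min.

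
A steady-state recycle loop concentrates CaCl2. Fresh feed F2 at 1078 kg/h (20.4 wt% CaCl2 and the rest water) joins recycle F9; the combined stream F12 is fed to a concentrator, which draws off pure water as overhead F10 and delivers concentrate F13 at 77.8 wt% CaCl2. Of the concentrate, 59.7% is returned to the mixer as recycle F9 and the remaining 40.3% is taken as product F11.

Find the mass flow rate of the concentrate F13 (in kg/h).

Overall CaCl2 balance (none leaves overhead): CaCl2 in fresh feed = CaCl2 in product, i.e. 1078×0.204 = (1−0.597)·F13·0.778.
F13 = 219.91/(0.778×0.403) = 701.4 kg/h.

701.4 kg/h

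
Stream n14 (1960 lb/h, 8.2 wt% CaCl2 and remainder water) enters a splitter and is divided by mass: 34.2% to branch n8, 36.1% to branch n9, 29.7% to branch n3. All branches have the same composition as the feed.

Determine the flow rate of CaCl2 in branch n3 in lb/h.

47.73 lb/h

Branch n3 total = 0.297×1960 = 582.12 lb/h.
CaCl2 in n3 = 0.082×582.12 = 47.734 lb/h.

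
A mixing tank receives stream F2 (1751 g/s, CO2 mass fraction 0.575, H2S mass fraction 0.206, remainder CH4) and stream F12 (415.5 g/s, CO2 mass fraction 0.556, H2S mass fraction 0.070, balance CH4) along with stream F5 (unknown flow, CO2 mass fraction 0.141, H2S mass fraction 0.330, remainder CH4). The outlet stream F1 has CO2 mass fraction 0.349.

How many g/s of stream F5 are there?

2316 g/s

Let F5 be the unknown flow. Total out = 2166.5 + F5.
CO2 balance: 1237.8 + 0.141·F5 = 0.349·(2166.5 + F5)
(0.141 − 0.349)·F5 = 0.349×2166.5 − 1237.8 = -481.73
F5 = -481.73 / -0.208 = 2316 g/s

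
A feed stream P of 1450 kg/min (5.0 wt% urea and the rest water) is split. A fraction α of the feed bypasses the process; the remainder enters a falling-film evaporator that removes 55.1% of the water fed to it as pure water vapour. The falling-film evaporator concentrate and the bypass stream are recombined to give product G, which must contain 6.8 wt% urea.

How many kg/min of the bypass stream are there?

All 1450×0.050 = 72.5 kg/min of urea reaches G, so G = 72.5/0.068 = 1066.2 kg/min and vapour = 383.82 kg/min.
The evaporator receives (1−α)·1450 of feed at 0.950 water and removes 0.551 of that water:
0.551×0.950×(1−α)×1450 = 383.82
(1−α) = 383.82/759 = 0.5057;  α = 0.4943.
Bypass flow = 0.4943×1450 = 716.74 kg/min.

716.7 kg/min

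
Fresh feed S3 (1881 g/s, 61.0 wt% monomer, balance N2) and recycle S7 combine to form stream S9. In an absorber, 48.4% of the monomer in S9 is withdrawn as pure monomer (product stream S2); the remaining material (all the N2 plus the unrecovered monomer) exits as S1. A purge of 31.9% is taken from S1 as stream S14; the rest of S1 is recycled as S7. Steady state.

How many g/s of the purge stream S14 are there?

1025 g/s

N2 enters only via S3 and leaves only via the purge: 1881×0.390 = 0.319×(N2 in S1), and the absorber passes all N2, so N2 in S9 = N2 in S1 = 2299.7 g/s.
monomer in S9: m_A = 1881×0.610 + (1−0.319)·(1−0.484)·m_A, so m_A = 1147.4/0.6486 = 1769 g/s.
S1 = (1−0.484)×1769 + 2299.7 = 3212.5 g/s.
Purge S14 = 0.319×3212.5 = 1024.8 g/s.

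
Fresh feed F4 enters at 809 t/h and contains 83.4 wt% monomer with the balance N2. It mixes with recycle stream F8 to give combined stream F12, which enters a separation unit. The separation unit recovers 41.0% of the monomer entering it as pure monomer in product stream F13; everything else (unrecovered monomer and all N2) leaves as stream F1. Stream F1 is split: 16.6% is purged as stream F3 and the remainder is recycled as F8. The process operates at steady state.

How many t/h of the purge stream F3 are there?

264.4 t/h

N2 enters only via F4 and leaves only via the purge: 809×0.166 = 0.166×(N2 in F1), and the separation unit passes all N2, so N2 in F12 = N2 in F1 = 809 t/h.
monomer in F12: m_A = 809×0.834 + (1−0.166)·(1−0.410)·m_A, so m_A = 674.71/0.5079 = 1328.3 t/h.
F1 = (1−0.410)×1328.3 + 809 = 1592.7 t/h.
Purge F3 = 0.166×1592.7 = 264.39 t/h.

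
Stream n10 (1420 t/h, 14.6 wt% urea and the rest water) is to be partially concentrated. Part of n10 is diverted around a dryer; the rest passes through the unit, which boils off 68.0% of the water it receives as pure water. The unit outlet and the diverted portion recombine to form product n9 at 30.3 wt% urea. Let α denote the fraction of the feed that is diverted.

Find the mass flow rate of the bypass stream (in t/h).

All 1420×0.146 = 207.32 t/h of urea reaches n9, so n9 = 207.32/0.303 = 684.22 t/h and vapour = 735.78 t/h.
The evaporator receives (1−α)·1420 of feed at 0.854 water and removes 0.680 of that water:
0.680×0.854×(1−α)×1420 = 735.78
(1−α) = 735.78/824.62 = 0.8923;  α = 0.1077.
Bypass flow = 0.1077×1420 = 152.99 t/h.

153 t/h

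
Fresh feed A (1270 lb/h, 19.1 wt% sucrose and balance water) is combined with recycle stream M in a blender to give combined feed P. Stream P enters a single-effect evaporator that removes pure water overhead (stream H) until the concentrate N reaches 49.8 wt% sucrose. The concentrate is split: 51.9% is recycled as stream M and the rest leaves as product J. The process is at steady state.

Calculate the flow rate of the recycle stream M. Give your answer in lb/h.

525.6 lb/h

Overall sucrose balance (none leaves overhead): sucrose in fresh feed = sucrose in product, i.e. 1270×0.191 = (1−0.519)·N·0.498.
N = 242.57/(0.498×0.481) = 1012.7 lb/h.
Recycle M = 0.519×1012.7 = 525.57 lb/h.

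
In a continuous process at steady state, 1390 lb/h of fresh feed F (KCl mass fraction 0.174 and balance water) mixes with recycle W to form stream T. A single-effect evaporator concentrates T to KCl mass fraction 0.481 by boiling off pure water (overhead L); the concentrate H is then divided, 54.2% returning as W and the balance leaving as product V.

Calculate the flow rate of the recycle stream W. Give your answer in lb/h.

595 lb/h

Overall KCl balance (none leaves overhead): KCl in fresh feed = KCl in product, i.e. 1390×0.174 = (1−0.542)·H·0.481.
H = 241.86/(0.481×0.458) = 1097.9 lb/h.
Recycle W = 0.542×1097.9 = 595.05 lb/h.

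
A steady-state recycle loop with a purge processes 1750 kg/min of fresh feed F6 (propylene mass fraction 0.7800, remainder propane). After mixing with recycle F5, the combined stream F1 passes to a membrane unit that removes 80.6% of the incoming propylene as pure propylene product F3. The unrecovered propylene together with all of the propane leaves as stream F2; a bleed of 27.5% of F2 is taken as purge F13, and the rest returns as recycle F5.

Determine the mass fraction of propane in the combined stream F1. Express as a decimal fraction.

propane enters only via F6 and leaves only via the purge: 1750×0.220 = 0.275×(propane in F2), and the membrane unit passes all propane, so propane in F1 = propane in F2 = 1400 kg/min.
propylene in F1: m_A = 1750×0.780 + (1−0.275)·(1−0.806)·m_A, so m_A = 1365/0.8594 = 1588.4 kg/min.
F1 = 1588.4 + 1400 = 2988.4 kg/min.
propane fraction in F1 = 1400/2988.4 = 0.4685.

0.4685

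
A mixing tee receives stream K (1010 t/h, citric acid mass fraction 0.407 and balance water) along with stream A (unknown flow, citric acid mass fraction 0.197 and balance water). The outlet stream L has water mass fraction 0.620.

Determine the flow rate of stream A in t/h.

149 t/h

Let A be the unknown flow. Total out = 1010 + A.
water balance: 598.93 + 0.803·A = 0.620·(1010 + A)
(0.803 − 0.620)·A = 0.620×1010 − 598.93 = 27.27
A = 27.27 / 0.183 = 149.02 t/h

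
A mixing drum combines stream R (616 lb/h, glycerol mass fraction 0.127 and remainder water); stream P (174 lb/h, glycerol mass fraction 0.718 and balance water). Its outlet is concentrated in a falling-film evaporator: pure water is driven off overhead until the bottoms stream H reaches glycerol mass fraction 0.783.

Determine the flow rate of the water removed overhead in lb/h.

glycerol entering = 616×0.127 + 174×0.718 = 203.16 lb/h.
All glycerol reports to H, so H = 203.16/0.783 = 259.47 lb/h.
Total feed = 790 lb/h; overhead = 790 − 259.47 = 530.53 lb/h.

530.5 lb/h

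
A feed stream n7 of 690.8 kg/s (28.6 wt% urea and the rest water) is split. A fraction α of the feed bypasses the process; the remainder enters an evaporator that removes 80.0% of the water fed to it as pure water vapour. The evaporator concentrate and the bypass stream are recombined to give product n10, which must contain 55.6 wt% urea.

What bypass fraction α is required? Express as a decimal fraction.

0.150

All 690.8×0.286 = 197.57 kg/s of urea reaches n10, so n10 = 197.57/0.556 = 355.34 kg/s and vapour = 335.46 kg/s.
The evaporator receives (1−α)·690.8 of feed at 0.714 water and removes 0.800 of that water:
0.800×0.714×(1−α)×690.8 = 335.46
(1−α) = 335.46/394.58 = 0.8502;  α = 0.1498.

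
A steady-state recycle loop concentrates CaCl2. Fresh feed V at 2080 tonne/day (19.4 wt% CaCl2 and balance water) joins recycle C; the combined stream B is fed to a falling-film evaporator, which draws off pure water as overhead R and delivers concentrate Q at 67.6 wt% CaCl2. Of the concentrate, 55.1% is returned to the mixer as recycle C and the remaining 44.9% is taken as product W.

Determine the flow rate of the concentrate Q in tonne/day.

1329 tonne/day

Overall CaCl2 balance (none leaves overhead): CaCl2 in fresh feed = CaCl2 in product, i.e. 2080×0.194 = (1−0.551)·Q·0.676.
Q = 403.52/(0.676×0.449) = 1329.5 tonne/day.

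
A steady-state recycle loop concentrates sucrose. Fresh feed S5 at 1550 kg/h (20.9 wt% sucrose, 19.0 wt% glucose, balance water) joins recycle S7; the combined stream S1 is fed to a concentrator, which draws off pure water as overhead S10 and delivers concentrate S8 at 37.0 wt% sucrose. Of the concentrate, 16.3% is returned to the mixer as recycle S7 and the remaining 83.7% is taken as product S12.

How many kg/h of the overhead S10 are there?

Overall sucrose balance (none leaves overhead): sucrose in fresh feed = sucrose in product, i.e. 1550×0.209 = (1−0.163)·S8·0.370.
S8 = 323.95/(0.370×0.837) = 1046 kg/h.
Recycle S7 = 0.163×1046 = 170.51 kg/h.
Combined feed S1 = 1550 + 170.51 = 1720.5 kg/h.
Overhead S10 = S1 − S8 = 1720.5 − 1046 = 674.46 kg/h.

674.5 kg/h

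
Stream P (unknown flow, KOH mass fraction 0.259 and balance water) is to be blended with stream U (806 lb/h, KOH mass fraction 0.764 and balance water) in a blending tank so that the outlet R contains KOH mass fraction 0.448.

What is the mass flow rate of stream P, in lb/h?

1348 lb/h

Let P be the unknown flow. Total out = 806 + P.
KOH balance: 615.78 + 0.259·P = 0.448·(806 + P)
(0.259 − 0.448)·P = 0.448×806 − 615.78 = -254.7
P = -254.7 / -0.189 = 1347.6 lb/h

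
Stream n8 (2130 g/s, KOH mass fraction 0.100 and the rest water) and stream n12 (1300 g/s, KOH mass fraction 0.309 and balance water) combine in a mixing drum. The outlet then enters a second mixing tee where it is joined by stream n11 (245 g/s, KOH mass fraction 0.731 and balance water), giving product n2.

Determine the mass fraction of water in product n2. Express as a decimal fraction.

Overall, product flow = 3675 g/s.
water in = 2130×0.900 + 1300×0.691 + 245×0.269 = 2881.2 g/s.
water fraction in n2 = 0.784.

0.784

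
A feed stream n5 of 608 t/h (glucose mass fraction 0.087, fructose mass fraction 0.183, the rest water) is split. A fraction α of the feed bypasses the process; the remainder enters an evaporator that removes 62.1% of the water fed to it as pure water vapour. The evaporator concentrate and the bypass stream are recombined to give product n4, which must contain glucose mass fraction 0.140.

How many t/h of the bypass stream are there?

100.3 t/h

All 608×0.087 = 52.896 t/h of glucose reaches n4, so n4 = 52.896/0.140 = 377.83 t/h and vapour = 230.17 t/h.
The evaporator receives (1−α)·608 of feed at 0.730 water and removes 0.621 of that water:
0.621×0.730×(1−α)×608 = 230.17
(1−α) = 230.17/275.62 = 0.8351;  α = 0.1649.
Bypass flow = 0.1649×608 = 100.27 t/h.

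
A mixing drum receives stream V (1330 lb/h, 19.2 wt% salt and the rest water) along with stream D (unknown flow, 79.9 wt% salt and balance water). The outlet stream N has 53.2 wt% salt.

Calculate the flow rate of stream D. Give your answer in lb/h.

1694 lb/h

Let D be the unknown flow. Total out = 1330 + D.
salt balance: 255.36 + 0.799·D = 0.532·(1330 + D)
(0.799 − 0.532)·D = 0.532×1330 − 255.36 = 452.2
D = 452.2 / 0.267 = 1693.6 lb/h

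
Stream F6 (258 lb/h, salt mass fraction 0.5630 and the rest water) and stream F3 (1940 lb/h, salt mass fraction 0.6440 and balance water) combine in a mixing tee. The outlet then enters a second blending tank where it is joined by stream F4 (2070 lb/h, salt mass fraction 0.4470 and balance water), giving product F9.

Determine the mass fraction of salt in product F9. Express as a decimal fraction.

0.5436

Overall, product flow = 4268 lb/h.
salt in = 258×0.563 + 1940×0.644 + 2070×0.447 = 2319.9 lb/h.
salt fraction in F9 = 0.5436.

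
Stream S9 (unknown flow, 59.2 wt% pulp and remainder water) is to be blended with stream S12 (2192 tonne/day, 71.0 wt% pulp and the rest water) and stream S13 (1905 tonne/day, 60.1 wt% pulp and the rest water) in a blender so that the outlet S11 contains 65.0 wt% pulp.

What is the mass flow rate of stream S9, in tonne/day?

Let S9 be the unknown flow. Total out = 4097 + S9.
pulp balance: 2701.2 + 0.592·S9 = 0.650·(4097 + S9)
(0.592 − 0.650)·S9 = 0.650×4097 − 2701.2 = -38.175
S9 = -38.175 / -0.058 = 658.19 tonne/day

658.2 tonne/day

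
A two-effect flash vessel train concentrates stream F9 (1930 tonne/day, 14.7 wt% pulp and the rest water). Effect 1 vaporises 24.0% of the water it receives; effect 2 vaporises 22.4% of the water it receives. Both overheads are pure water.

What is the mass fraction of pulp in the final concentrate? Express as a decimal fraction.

water in feed = 1930×0.853 = 1646.3 tonne/day.
After stage 1: water left = (1−0.240)×1646.3 = 1251.2; stream total = 1534.9 tonne/day.
After stage 2: water left = (1−0.224)×1251.2 = 970.92; final concentrate = 1254.6 tonne/day.
pulp fraction = 283.71/1254.6 = 0.2261.

0.2261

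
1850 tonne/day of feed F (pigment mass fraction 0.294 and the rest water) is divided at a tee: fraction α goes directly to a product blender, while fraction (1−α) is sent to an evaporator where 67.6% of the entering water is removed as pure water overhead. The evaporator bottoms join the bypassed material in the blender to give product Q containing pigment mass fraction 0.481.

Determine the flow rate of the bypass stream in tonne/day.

343 tonne/day

All 1850×0.294 = 543.9 tonne/day of pigment reaches Q, so Q = 543.9/0.481 = 1130.8 tonne/day and vapour = 719.23 tonne/day.
The evaporator receives (1−α)·1850 of feed at 0.706 water and removes 0.676 of that water:
0.676×0.706×(1−α)×1850 = 719.23
(1−α) = 719.23/882.92 = 0.8146;  α = 0.1854.
Bypass flow = 0.1854×1850 = 342.99 tonne/day.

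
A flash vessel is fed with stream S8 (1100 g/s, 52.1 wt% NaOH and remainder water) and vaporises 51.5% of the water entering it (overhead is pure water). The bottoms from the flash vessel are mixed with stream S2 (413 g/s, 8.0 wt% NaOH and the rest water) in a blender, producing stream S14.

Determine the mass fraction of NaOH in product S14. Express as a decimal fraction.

0.488

Vapour removed = 0.515×0.479×1100 = 271.35 g/s; concentrate = 828.65 g/s.
NaOH reaching the mixer = 573.1 (from concentrate) + 413×0.080 = 606.14 g/s.
Product flow = 828.65 + 413 = 1241.6 g/s; NaOH fraction = 0.488.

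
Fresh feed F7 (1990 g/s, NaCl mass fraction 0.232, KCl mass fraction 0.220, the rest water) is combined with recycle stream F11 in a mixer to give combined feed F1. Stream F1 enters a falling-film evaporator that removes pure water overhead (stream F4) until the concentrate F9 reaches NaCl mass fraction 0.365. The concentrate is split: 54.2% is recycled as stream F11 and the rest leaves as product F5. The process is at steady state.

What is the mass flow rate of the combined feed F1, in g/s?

3487 g/s

Overall NaCl balance (none leaves overhead): NaCl in fresh feed = NaCl in product, i.e. 1990×0.232 = (1−0.542)·F9·0.365.
F9 = 461.68/(0.365×0.458) = 2761.7 g/s.
Recycle F11 = 0.542×2761.7 = 1496.9 g/s.
Combined feed F1 = 1990 + 1496.9 = 3486.9 g/s.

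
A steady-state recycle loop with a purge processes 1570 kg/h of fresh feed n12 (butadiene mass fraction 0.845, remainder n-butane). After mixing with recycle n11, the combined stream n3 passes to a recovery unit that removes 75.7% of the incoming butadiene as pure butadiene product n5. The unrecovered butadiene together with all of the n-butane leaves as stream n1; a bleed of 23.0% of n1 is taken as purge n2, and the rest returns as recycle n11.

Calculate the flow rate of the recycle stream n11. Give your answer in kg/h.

n-butane enters only via n12 and leaves only via the purge: 1570×0.155 = 0.230×(n-butane in n1), and the recovery unit passes all n-butane, so n-butane in n3 = n-butane in n1 = 1058 kg/h.
butadiene in n3: m_A = 1570×0.845 + (1−0.230)·(1−0.757)·m_A, so m_A = 1326.6/0.8129 = 1632 kg/h.
n1 = (1−0.757)×1632 + 1058 = 1454.6 kg/h.
Recycle n11 = (1−0.230)×1454.6 = 1120.1 kg/h.

1120 kg/h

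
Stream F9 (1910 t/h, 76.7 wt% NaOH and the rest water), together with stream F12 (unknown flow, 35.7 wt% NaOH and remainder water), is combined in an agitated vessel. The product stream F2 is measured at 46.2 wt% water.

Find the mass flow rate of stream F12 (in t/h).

2417 t/h

Let F12 be the unknown flow. Total out = 1910 + F12.
water balance: 445.03 + 0.643·F12 = 0.462·(1910 + F12)
(0.643 − 0.462)·F12 = 0.462×1910 − 445.03 = 437.39
F12 = 437.39 / 0.181 = 2416.5 t/h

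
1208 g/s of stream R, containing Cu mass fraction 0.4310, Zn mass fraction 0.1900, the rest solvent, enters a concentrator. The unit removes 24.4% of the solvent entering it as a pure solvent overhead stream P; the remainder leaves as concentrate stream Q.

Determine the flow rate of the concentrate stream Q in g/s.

solvent entering = 1208×0.379 = 457.83 g/s; overhead removed = 0.244×457.83 = 111.71 g/s.
Concentrate = 1208 − 111.71 = 1096.3 g/s.

1096 g/s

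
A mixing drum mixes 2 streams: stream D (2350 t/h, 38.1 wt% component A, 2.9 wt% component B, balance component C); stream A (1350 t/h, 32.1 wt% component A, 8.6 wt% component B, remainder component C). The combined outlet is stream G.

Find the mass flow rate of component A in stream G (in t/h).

component A out = component A in = 2350×0.381 + 1350×0.321 = 1328.7 t/h.

1329 t/h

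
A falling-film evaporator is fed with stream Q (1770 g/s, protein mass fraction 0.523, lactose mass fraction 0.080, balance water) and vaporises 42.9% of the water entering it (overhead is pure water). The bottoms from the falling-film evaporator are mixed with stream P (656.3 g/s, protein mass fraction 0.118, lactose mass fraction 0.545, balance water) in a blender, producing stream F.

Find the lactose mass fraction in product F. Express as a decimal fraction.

Vapour removed = 0.429×0.397×1770 = 301.45 g/s; concentrate = 1468.5 g/s.
lactose reaching the mixer = 141.6 (from concentrate) + 656.3×0.545 = 499.28 g/s.
Product flow = 1468.5 + 656.3 = 2124.8 g/s; lactose fraction = 0.235.

0.235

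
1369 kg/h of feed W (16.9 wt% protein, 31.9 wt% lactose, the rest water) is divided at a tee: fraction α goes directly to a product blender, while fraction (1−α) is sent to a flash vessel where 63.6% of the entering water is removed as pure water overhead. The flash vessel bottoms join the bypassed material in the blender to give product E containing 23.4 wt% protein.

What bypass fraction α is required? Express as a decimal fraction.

0.147

All 1369×0.169 = 231.36 kg/h of protein reaches E, so E = 231.36/0.234 = 988.72 kg/h and vapour = 380.28 kg/h.
The evaporator receives (1−α)·1369 of feed at 0.512 water and removes 0.636 of that water:
0.636×0.512×(1−α)×1369 = 380.28
(1−α) = 380.28/445.79 = 0.8530;  α = 0.1470.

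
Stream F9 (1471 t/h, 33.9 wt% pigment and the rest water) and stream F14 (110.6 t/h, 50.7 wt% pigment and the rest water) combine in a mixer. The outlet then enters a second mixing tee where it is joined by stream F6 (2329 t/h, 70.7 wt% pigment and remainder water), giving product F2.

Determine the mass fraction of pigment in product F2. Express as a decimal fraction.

Overall, product flow = 3910.6 t/h.
pigment in = 1471×0.339 + 110.6×0.507 + 2329×0.707 = 2201.3 t/h.
pigment fraction in F2 = 0.5629.

0.5629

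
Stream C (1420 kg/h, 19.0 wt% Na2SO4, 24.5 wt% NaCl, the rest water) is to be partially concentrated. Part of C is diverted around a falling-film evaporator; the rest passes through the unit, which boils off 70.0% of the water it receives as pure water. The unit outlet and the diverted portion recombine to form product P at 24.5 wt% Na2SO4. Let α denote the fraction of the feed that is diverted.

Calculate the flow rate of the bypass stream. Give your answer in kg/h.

614 kg/h

All 1420×0.190 = 269.8 kg/h of Na2SO4 reaches P, so P = 269.8/0.245 = 1101.2 kg/h and vapour = 318.78 kg/h.
The evaporator receives (1−α)·1420 of feed at 0.565 water and removes 0.700 of that water:
0.700×0.565×(1−α)×1420 = 318.78
(1−α) = 318.78/561.61 = 0.5676;  α = 0.4324.
Bypass flow = 0.4324×1420 = 613.99 kg/h.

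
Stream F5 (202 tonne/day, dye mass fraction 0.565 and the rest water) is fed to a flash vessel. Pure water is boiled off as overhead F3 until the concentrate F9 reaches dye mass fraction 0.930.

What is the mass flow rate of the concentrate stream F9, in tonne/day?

dye is conserved: 202×0.565 = 114.13 tonne/day all reports to the concentrate.
Concentrate = 114.13/(target fraction) = 122.72 tonne/day.

122.7 tonne/day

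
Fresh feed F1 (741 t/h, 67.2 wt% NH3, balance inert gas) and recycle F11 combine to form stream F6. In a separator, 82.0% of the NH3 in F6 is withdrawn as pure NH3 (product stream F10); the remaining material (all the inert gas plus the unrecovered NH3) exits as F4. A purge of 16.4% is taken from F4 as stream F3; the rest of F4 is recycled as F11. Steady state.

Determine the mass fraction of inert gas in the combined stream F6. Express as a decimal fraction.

0.717

inert gas enters only via F1 and leaves only via the purge: 741×0.328 = 0.164×(inert gas in F4), and the separator passes all inert gas, so inert gas in F6 = inert gas in F4 = 1482 t/h.
NH3 in F6: m_A = 741×0.672 + (1−0.164)·(1−0.820)·m_A, so m_A = 497.95/0.8495 = 586.16 t/h.
F6 = 586.16 + 1482 = 2068.2 t/h.
inert gas fraction in F6 = 1482/2068.2 = 0.717.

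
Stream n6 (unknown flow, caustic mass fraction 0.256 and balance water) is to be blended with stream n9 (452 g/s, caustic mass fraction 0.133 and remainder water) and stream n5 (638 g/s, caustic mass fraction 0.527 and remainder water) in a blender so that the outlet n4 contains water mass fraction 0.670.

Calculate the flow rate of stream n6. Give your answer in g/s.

Let n6 be the unknown flow. Total out = 1090 + n6.
water balance: 693.66 + 0.744·n6 = 0.670·(1090 + n6)
(0.744 − 0.670)·n6 = 0.670×1090 − 693.66 = 36.642
n6 = 36.642 / 0.074 = 495.16 g/s

495.2 g/s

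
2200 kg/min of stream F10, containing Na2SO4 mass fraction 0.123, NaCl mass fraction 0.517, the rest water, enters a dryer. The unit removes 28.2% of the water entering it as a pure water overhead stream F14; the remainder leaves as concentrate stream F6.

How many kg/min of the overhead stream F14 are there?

water entering = 2200×0.360 = 792 kg/min; overhead removed = 0.282×792 = 223.34 kg/min.

223.3 kg/min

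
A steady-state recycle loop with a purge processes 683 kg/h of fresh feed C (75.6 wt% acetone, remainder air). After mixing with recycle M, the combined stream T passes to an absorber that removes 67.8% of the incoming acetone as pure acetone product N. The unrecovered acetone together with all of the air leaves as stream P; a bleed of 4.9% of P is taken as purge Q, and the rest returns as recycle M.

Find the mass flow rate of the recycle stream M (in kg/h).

air enters only via C and leaves only via the purge: 683×0.244 = 0.049×(air in P), and the absorber passes all air, so air in T = air in P = 3401.1 kg/h.
acetone in T: m_A = 683×0.756 + (1−0.049)·(1−0.678)·m_A, so m_A = 516.35/0.6938 = 744.26 kg/h.
P = (1−0.678)×744.26 + 3401.1 = 3640.7 kg/h.
Recycle M = (1−0.049)×3640.7 = 3462.3 kg/h.

3462 kg/h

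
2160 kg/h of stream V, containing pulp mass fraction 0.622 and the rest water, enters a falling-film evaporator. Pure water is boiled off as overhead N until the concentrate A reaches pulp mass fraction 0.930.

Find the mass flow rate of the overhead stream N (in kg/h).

pulp is conserved: 2160×0.622 = 1343.5 kg/h all reports to the concentrate.
Concentrate = 1343.5/(target fraction) = 1444.6 kg/h.
Overhead = 2160 − 1444.6 = 715.35 kg/h.

715.4 kg/h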